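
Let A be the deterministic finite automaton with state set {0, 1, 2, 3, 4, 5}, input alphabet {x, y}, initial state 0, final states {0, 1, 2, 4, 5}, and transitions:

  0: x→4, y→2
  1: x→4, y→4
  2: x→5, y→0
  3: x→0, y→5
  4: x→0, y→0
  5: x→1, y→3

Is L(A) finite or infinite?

State 0 is reachable from the start and can reach an accepting state, and it lies on the cycle 0 → 2 → 0.
Traversing that cycle any number of times yields accepted strings of unbounded length, so the language is infinite.

infinite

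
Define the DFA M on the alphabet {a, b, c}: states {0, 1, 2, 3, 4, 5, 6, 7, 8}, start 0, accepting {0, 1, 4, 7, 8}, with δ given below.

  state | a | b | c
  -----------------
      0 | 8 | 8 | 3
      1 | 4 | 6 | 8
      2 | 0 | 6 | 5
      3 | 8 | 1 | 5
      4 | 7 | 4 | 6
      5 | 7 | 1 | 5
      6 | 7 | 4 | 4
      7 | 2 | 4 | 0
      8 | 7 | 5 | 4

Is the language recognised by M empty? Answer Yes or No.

The empty string ε is accepted: the run 0 ends in the accepting state 0.
Since at least one string is accepted, L(M) is not empty.

No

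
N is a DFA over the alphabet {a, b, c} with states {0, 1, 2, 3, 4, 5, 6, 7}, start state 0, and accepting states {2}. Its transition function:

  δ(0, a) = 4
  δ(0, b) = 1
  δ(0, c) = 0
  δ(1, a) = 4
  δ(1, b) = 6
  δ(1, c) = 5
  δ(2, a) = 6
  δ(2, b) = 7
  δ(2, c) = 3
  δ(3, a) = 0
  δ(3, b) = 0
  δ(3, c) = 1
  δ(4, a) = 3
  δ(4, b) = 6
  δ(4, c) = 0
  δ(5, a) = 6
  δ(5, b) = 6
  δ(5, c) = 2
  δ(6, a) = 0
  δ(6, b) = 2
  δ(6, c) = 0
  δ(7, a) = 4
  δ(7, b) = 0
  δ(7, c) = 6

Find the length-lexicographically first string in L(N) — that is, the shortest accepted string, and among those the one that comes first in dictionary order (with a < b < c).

abb

A breadth-first search from 0 reaches an accepting state first via the path 0 → 4 → 6 → 2 on input abb.
No string of length < 3 is accepted (BFS exhausts all shorter strings without reaching an accepting state), and abb is the lexicographically least accepting string of length 3.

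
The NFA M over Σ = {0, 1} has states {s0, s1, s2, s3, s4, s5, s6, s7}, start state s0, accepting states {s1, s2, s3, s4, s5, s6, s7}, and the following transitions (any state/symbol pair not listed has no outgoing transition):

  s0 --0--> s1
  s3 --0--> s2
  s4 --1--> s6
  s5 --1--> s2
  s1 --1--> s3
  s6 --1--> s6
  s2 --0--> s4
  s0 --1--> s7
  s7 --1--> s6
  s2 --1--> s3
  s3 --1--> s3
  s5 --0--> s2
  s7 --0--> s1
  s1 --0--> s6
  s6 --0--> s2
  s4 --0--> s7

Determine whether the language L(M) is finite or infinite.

infinite

State s3 is reachable from the start and can reach an accepting state, and it lies on the cycle s3 → s2 → s3.
Traversing that cycle any number of times yields accepted strings of unbounded length, so the language is infinite.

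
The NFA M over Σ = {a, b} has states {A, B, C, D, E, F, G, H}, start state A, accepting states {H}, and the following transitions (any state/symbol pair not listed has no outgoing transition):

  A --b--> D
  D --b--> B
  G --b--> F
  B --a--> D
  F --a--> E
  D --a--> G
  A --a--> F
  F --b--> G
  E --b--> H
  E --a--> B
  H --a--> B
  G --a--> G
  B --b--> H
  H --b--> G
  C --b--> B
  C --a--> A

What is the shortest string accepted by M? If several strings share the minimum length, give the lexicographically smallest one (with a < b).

A breadth-first search from A reaches an accepting state first via the path A → F → E → H on input aab.
No string of length < 3 is accepted (BFS exhausts all shorter strings without reaching an accepting state), and aab is the lexicographically least accepting string of length 3.

aab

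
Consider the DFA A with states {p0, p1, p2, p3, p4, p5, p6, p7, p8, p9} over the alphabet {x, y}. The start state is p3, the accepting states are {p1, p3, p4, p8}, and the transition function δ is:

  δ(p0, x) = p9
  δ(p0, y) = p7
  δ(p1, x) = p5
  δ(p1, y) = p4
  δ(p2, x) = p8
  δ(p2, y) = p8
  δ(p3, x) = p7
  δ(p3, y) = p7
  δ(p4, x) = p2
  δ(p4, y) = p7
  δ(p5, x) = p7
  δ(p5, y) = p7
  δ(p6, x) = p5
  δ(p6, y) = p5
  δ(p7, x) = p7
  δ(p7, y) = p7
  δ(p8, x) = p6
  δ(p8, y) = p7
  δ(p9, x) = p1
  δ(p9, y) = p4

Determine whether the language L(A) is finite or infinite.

finite

The useful states (reachable from p3 and able to reach an accepting state) are {p3}.
Restricted to these states the transition graph has no cycle, so every accepting path has bounded length and L is finite.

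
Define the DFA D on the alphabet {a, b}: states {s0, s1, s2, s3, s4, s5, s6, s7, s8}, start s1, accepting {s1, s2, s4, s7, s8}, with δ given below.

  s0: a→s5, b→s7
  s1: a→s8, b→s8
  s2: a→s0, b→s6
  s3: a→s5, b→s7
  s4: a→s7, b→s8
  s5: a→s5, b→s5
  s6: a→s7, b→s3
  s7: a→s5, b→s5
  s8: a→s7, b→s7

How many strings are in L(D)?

7

The useful subgraph on states {s1, s7, s8} is acyclic, so L(D) is finite; the longest accepting path visits 3 useful states, giving maximum string length 2.
Counting accepting paths from s1 by length: 1 of length 0, 2 of length 1, 4 of length 2. Total 7.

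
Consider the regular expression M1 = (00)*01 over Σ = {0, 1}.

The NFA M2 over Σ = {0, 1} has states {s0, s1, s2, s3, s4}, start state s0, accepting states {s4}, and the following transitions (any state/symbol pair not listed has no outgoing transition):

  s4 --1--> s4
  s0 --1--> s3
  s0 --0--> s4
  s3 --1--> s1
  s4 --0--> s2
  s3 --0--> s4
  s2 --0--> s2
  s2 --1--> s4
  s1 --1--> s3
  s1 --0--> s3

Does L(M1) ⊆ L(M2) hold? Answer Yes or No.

Yes

Converting the expression M1 to a DFA (subset construction, then merging equivalent states) gives the minimal DFA with states {r0, r1, r2, r3}, start state r0, accepting states {r3} and transitions r0: 0→r1, 1→r2; r1: 0→r0, 1→r3; r2: 0→r2, 1→r2; r3: 0→r2, 1→r2.
Exploring the product automaton M1 × M2 from the start pair (r0, s0), following both machines on each input symbol, reaches 9 state pairs: (r0, s0), (r1, s4), (r2, s3), (r0, s2), (r3, s4), (r2, s4), (r2, s1), (r1, s2), (r2, s2).
M1 accepts in {r3} and M2 accepts in {s4}. The reachable pairs whose M1-component is accepting are (r3, s4); in each of them the M2-component is accepting too, so the product for L(M1) \ L(M2) (M1-component accepting, M2-component rejecting) has no reachable accepting pair and the difference is empty.
Hence every string in L(M1) is also in L(M2).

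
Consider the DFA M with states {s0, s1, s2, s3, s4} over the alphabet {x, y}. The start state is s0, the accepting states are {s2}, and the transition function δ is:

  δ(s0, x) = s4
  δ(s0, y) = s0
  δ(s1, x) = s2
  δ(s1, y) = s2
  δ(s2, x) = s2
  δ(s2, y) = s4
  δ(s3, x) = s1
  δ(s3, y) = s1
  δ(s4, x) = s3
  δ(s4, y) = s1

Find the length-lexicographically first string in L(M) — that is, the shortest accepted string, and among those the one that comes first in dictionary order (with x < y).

xyx

A breadth-first search from s0 reaches an accepting state first via the path s0 → s4 → s1 → s2 on input xyx.
No string of length < 3 is accepted (BFS exhausts all shorter strings without reaching an accepting state), and xyx is the lexicographically least accepting string of length 3.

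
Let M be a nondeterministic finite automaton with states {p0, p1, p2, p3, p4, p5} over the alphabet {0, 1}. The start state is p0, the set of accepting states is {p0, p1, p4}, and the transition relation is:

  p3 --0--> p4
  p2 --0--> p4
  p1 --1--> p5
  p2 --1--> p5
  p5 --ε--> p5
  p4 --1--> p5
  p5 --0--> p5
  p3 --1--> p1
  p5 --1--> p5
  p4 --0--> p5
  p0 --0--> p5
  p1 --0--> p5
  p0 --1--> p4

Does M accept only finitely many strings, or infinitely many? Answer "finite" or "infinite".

The useful states (reachable from p0 and able to reach an accepting state) are {p0, p4}.
Restricted to these states the transition graph has no cycle, so every accepting path has bounded length and L is finite.

finite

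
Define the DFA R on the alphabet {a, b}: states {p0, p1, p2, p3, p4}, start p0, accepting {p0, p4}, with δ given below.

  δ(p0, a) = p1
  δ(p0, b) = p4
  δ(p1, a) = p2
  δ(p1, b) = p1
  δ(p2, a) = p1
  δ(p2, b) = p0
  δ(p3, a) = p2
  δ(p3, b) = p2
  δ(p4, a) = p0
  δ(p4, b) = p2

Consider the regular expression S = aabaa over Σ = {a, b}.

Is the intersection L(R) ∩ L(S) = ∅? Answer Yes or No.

Yes

Converting the expression S to a DFA (subset construction, then merging equivalent states) gives the minimal DFA with states {s0, s1, s2, s3, s4, s5, s6}, start state s0, accepting states {s6} and transitions s0: a→s1, b→s2; s1: a→s3, b→s2; s2: a→s2, b→s2; s3: a→s2, b→s4; s4: a→s5, b→s2; s5: a→s6, b→s2; s6: a→s2, b→s2.
Exploring the product automaton R × S from the start pair (p0, s0), following both machines on each input symbol, reaches 10 state pairs: (p0, s0), (p1, s1), (p4, s2), (p2, s3), (p1, s2), (p0, s2), (p2, s2), (p0, s4), (p1, s5), (p2, s6).
R accepts in {p0, p4} and S accepts in {s6}; no reachable pair has both components accepting, so no string drives both machines to acceptance simultaneously and L(R) ∩ L(S) = ∅.
So no string is accepted by both, and the intersection is empty.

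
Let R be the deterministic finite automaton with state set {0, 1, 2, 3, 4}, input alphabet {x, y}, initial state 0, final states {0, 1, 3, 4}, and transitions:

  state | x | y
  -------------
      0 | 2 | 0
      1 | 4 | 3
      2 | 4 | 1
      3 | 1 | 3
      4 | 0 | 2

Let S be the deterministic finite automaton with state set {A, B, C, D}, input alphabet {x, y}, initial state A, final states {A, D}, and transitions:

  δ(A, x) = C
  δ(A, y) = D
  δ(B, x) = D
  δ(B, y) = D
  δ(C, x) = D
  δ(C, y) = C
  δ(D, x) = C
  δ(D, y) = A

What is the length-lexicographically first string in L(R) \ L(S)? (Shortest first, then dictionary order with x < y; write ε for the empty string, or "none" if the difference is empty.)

xy

The string xy is accepted by R but not by S.
No shorter string lies in the difference, and xy is the lexicographically first length-2 string in L(R) \ L(S).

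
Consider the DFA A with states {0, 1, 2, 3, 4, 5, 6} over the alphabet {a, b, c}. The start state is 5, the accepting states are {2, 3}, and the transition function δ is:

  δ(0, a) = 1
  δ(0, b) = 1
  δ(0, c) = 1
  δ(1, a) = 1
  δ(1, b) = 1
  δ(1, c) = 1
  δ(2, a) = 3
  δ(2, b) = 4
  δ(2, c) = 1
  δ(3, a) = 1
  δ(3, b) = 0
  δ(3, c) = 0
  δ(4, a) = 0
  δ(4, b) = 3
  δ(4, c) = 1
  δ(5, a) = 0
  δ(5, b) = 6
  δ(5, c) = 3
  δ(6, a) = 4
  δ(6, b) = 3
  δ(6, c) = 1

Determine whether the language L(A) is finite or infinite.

The useful states (reachable from 5 and able to reach an accepting state) are {3, 4, 5, 6}.
Restricted to these states the transition graph has no cycle, so every accepting path has bounded length and L is finite.

finite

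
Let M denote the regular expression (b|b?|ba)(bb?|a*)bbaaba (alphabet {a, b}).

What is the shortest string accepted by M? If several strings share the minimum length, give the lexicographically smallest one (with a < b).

bbaaba

By inspection of the expression, no string of length less than 6 matches, and bbaaba is the lexicographically first match of length 6.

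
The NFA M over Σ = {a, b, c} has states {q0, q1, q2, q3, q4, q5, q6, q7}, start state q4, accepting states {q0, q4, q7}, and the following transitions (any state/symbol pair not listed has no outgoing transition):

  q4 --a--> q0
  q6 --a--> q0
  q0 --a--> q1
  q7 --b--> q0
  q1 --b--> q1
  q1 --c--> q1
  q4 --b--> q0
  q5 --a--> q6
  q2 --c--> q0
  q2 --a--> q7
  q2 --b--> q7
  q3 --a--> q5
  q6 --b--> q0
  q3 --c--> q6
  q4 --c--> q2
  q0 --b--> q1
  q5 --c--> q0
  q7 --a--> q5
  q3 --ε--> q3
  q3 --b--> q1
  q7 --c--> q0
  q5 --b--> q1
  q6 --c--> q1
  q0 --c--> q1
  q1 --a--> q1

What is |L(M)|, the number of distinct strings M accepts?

The useful subgraph on states {q0, q2, q4, q5, q6, q7} is acyclic, so L(M) is finite; the longest accepting path visits 6 useful states, giving maximum string length 5.
Counting accepting paths from q4 by length: 1 of length 0, 2 of length 1, 3 of length 2, 4 of length 3, 2 of length 4, 4 of length 5. Total 16.

16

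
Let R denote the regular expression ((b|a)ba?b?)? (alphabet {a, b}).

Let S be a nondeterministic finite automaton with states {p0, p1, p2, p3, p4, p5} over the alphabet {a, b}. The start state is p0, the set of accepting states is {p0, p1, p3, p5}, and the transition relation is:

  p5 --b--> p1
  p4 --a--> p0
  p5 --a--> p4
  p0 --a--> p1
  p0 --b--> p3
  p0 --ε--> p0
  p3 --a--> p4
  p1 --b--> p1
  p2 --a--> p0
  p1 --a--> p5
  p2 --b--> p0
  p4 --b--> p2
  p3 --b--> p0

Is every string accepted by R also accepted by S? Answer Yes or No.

Converting the expression R to a DFA (subset construction, then merging equivalent states) gives the minimal DFA with states {r0, r1, r2, r3, r4, r5}, start state r0, accepting states {r0, r3, r4, r5} and transitions r0: a→r1, b→r1; r1: a→r2, b→r3; r2: a→r2, b→r2; r3: a→r4, b→r5; r4: a→r2, b→r5; r5: a→r2, b→r2.
Exploring the product automaton R × S from the start pair (r0, p0), following both machines on each input symbol, reaches 15 state pairs: (r0, p0), (r1, p1), (r1, p3), (r2, p5), (r3, p1), (r2, p4), (r3, p0), (r2, p1), (r4, p5), (r5, p1), (r2, p0), (r2, p2), (r4, p1), (r5, p3), (r2, p3).
R accepts in {r0, r3, r4, r5} and S accepts in {p0, p1, p3, p5}. The reachable pairs whose R-component is accepting are (r0, p0), (r3, p1), (r3, p0), (r4, p5), (r5, p1), (r4, p1), (r5, p3); in each of them the S-component is accepting too, so the product for L(R) \ L(S) (R-component accepting, S-component rejecting) has no reachable accepting pair and the difference is empty.
Hence every string in L(R) is also in L(S).

Yes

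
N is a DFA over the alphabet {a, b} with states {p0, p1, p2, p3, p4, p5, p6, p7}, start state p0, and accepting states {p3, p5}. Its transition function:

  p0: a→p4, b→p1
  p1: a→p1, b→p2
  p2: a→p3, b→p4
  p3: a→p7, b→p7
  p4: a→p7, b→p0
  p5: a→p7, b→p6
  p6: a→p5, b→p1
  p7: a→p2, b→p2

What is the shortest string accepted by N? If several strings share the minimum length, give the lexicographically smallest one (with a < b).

A breadth-first search from p0 reaches an accepting state first via the path p0 → p1 → p2 → p3 on input bba.
No string of length < 3 is accepted (BFS exhausts all shorter strings without reaching an accepting state), and bba is the lexicographically least accepting string of length 3.

bba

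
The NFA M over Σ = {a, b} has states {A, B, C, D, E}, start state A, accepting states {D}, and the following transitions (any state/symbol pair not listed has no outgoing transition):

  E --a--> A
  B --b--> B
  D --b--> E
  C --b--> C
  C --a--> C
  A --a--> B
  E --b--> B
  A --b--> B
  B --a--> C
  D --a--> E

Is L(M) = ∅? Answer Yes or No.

The states reachable from the start state are {A, B, C}.
None of the accepting states {D} is reachable, so no string is accepted and L(M) = ∅.

Yes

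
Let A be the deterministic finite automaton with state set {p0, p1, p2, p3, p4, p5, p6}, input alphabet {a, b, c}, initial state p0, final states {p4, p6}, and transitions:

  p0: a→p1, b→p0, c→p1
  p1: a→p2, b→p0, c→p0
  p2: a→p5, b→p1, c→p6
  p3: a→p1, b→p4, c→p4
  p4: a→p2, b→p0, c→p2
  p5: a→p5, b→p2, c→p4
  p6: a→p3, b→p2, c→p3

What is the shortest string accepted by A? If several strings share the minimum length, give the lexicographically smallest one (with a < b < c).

A breadth-first search from p0 reaches an accepting state first via the path p0 → p1 → p2 → p6 on input aac.
No string of length < 3 is accepted (BFS exhausts all shorter strings without reaching an accepting state), and aac is the lexicographically least accepting string of length 3.

aac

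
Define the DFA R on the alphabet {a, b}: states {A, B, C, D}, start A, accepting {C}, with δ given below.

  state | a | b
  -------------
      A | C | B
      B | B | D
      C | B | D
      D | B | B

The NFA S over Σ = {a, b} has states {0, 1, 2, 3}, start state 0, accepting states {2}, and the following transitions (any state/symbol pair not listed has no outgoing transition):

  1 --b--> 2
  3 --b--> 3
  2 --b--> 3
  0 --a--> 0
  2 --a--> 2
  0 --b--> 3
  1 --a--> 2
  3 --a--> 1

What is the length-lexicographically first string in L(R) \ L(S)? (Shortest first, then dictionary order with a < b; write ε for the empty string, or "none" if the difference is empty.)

The string a is accepted by R but not by S.
No shorter string lies in the difference, and a is the lexicographically first length-1 string in L(R) \ L(S).

a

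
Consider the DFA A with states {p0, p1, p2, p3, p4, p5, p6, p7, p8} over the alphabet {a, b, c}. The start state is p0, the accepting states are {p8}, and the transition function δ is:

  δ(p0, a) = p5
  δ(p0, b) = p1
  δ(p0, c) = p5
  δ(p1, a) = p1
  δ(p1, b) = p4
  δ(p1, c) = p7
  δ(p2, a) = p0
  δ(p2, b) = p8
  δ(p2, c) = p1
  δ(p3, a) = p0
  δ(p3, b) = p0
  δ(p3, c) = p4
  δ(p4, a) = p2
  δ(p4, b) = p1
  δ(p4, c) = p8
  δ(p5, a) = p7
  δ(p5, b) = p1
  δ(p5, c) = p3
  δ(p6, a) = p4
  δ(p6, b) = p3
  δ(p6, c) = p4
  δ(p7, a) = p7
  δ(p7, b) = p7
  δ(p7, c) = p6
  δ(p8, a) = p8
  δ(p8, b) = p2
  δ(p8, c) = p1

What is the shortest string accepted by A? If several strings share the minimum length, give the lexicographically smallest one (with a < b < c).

A breadth-first search from p0 reaches an accepting state first via the path p0 → p1 → p4 → p8 on input bbc.
No string of length < 3 is accepted (BFS exhausts all shorter strings without reaching an accepting state), and bbc is the lexicographically least accepting string of length 3.

bbc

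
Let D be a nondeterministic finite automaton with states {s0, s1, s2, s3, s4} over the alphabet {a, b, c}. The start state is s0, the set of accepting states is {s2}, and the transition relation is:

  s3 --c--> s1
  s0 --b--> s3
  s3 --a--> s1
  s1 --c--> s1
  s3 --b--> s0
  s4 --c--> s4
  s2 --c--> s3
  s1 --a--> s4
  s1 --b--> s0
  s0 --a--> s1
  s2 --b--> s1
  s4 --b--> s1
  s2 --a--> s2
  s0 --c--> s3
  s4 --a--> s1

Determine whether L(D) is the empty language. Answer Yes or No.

The states reachable from the start state are {s0, s1, s3, s4}.
None of the accepting states {s2} is reachable, so no string is accepted and L(D) = ∅.

Yes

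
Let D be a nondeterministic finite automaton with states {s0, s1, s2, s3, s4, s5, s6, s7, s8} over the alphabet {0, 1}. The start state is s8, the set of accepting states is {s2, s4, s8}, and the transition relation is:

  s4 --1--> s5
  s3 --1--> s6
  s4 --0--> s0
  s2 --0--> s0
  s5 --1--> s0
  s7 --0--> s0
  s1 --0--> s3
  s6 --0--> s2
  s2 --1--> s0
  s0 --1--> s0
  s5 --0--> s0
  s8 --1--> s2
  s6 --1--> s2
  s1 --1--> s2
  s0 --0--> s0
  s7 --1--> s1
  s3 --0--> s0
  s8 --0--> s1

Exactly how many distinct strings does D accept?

5

The useful subgraph on states {s1, s2, s3, s6, s8} is acyclic, so L(D) is finite; the longest accepting path visits 5 useful states, giving maximum string length 4.
Counting accepting paths from s8 by length: 1 of length 0, 1 of length 1, 1 of length 2, 2 of length 4. Total 5.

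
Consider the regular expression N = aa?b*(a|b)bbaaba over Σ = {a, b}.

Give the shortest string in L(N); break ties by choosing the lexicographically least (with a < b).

aabbaaba

By inspection of the expression, no string of length less than 8 matches, and aabbaaba is the lexicographically first match of length 8.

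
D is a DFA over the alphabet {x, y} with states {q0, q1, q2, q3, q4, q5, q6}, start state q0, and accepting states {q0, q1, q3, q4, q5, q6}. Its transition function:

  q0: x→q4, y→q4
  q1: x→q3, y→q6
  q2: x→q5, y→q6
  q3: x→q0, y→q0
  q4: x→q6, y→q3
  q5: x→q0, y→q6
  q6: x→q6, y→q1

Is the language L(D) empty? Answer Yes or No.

No

The empty string ε is accepted: the run q0 ends in the accepting state q0.
Since at least one string is accepted, L(D) is not empty.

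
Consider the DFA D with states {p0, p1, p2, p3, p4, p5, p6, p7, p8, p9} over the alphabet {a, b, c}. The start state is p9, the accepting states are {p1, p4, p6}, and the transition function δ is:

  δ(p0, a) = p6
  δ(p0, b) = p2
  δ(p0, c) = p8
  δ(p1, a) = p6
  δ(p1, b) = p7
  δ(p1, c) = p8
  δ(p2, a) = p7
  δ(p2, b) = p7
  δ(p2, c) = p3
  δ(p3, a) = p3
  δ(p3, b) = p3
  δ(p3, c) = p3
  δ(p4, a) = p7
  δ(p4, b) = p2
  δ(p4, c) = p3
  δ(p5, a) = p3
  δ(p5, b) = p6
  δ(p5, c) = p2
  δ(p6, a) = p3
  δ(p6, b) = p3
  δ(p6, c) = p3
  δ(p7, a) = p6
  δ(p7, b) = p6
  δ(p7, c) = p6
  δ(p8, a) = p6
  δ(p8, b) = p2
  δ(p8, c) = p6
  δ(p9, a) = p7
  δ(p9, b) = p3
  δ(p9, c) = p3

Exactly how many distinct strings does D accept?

3

The useful subgraph on states {p6, p7, p9} is acyclic, so L(D) is finite; the longest accepting path visits 3 useful states, giving maximum string length 2.
Counting accepting paths from p9 by length: 3 of length 2. Total 3.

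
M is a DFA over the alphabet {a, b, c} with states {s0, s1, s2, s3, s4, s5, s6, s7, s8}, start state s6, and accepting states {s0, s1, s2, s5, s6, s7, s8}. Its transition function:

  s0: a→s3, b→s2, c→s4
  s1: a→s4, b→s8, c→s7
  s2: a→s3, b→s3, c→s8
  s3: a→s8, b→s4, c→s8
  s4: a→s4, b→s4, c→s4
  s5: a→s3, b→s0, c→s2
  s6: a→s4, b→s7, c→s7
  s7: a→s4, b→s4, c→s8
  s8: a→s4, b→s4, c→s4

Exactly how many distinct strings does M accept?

The useful subgraph on states {s6, s7, s8} is acyclic, so L(M) is finite; the longest accepting path visits 3 useful states, giving maximum string length 2.
Counting accepting paths from s6 by length: 1 of length 0, 2 of length 1, 2 of length 2. Total 5.

5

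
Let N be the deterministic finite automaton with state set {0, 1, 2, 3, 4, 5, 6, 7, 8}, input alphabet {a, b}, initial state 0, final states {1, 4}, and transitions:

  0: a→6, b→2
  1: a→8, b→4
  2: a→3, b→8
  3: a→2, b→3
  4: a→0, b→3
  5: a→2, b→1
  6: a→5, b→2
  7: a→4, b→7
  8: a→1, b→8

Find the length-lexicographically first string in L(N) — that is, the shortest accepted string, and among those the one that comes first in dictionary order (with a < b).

aab

A breadth-first search from 0 reaches an accepting state first via the path 0 → 6 → 5 → 1 on input aab.
No string of length < 3 is accepted (BFS exhausts all shorter strings without reaching an accepting state), and aab is the lexicographically least accepting string of length 3.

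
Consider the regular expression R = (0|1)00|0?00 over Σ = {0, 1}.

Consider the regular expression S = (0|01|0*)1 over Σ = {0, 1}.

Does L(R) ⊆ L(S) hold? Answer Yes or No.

No

The string 00 is in L(R) but not in L(S).
So L(R) ⊄ L(S).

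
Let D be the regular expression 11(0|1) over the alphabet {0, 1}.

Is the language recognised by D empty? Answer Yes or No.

The string 110 matches the expression, so it belongs to L(D).
Since L(D) contains at least one string, it is not empty.

No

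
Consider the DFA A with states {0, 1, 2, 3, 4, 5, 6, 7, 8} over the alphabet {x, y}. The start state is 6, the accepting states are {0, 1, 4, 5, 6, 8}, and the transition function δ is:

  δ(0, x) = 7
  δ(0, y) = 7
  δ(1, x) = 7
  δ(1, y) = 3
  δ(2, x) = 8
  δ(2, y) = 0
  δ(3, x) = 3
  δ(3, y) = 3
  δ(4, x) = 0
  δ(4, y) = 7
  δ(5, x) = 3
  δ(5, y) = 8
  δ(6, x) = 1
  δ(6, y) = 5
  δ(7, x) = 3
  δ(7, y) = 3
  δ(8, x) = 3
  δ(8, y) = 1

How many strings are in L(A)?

The useful subgraph on states {1, 5, 6, 8} is acyclic, so L(A) is finite; the longest accepting path visits 4 useful states, giving maximum string length 3.
Counting accepting paths from 6 by length: 1 of length 0, 2 of length 1, 1 of length 2, 1 of length 3. Total 5.

5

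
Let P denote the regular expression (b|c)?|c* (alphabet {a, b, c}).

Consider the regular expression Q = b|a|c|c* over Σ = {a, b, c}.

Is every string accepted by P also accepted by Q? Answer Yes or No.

Yes

Converting the expression P to a DFA (subset construction, then merging equivalent states) gives the minimal DFA with states {p0, p1, p2, p3}, start state p0, accepting states {p0, p2, p3} and transitions p0: a→p1, b→p2, c→p3; p1: a→p1, b→p1, c→p1; p2: a→p1, b→p1, c→p1; p3: a→p1, b→p1, c→p3.
Converting the expression Q to a DFA (subset construction, then merging equivalent states) gives the minimal DFA with states {q0, q1, q2, q3}, start state q0, accepting states {q0, q1, q2} and transitions q0: a→q1, b→q1, c→q2; q1: a→q3, b→q3, c→q3; q2: a→q3, b→q3, c→q2; q3: a→q3, b→q3, c→q3.
Exploring the product automaton P × Q from the start pair (p0, q0), following both machines on each input symbol, reaches 5 state pairs: (p0, q0), (p1, q1), (p2, q1), (p3, q2), (p1, q3).
P accepts in {p0, p2, p3} and Q accepts in {q0, q1, q2}. The reachable pairs whose P-component is accepting are (p0, q0), (p2, q1), (p3, q2); in each of them the Q-component is accepting too, so the product for L(P) \ L(Q) (P-component accepting, Q-component rejecting) has no reachable accepting pair and the difference is empty.
Hence every string in L(P) is also in L(Q).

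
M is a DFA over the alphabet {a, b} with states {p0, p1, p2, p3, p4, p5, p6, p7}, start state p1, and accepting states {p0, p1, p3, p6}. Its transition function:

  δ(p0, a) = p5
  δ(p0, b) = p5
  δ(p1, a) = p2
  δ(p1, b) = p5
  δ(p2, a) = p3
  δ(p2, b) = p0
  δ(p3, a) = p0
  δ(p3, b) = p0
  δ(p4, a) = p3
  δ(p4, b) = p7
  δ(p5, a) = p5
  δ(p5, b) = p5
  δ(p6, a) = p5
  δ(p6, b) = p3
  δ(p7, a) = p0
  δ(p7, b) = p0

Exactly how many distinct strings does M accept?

The useful subgraph on states {p0, p1, p2, p3} is acyclic, so L(M) is finite; the longest accepting path visits 4 useful states, giving maximum string length 3.
Counting accepting paths from p1 by length: 1 of length 0, 2 of length 2, 2 of length 3. Total 5.

5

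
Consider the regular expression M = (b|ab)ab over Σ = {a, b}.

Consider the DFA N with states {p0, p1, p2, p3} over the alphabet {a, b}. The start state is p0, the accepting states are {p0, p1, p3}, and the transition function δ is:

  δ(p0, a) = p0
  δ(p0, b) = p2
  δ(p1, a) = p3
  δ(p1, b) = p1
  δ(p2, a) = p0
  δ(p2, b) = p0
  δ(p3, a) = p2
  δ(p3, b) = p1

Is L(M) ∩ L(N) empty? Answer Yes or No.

Yes

Converting the expression M to a DFA (subset construction, then merging equivalent states) gives the minimal DFA with states {m0, m1, m2, m3, m4, m5}, start state m0, accepting states {m5} and transitions m0: a→m1, b→m2; m1: a→m3, b→m2; m2: a→m4, b→m3; m3: a→m3, b→m3; m4: a→m3, b→m5; m5: a→m3, b→m3.
Exploring the product automaton M × N from the start pair (m0, p0), following both machines on each input symbol, reaches 7 state pairs: (m0, p0), (m1, p0), (m2, p2), (m3, p0), (m4, p0), (m3, p2), (m5, p2).
M accepts in {m5} and N accepts in {p0, p1, p3}; no reachable pair has both components accepting, so no string drives both machines to acceptance simultaneously and L(M) ∩ L(N) = ∅.
So no string is accepted by both, and the intersection is empty.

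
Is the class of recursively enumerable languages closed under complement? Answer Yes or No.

If both L and its complement were r.e., running the two recognisers in parallel would decide L, so L would be recursive; but there are r.e. languages that are not recursive (e.g. the halting problem), and their complements are therefore not r.e.

No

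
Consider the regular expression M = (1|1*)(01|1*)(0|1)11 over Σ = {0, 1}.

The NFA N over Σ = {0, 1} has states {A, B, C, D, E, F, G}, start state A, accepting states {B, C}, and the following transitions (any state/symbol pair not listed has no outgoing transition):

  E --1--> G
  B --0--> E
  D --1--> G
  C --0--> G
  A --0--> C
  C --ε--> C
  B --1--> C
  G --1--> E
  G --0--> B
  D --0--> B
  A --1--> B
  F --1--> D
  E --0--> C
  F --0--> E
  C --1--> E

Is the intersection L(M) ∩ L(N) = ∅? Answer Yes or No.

Converting the expression M to a DFA (subset construction, then merging equivalent states) gives the minimal DFA with states {m0, m1, m2, m3, m4, m5, m6, m7, m8, m9, m10}, start state m0, accepting states {m7, m8, m10} and transitions m0: 0→m1, 1→m2; m1: 0→m3, 1→m4; m2: 0→m1, 1→m5; m3: 0→m3, 1→m3; m4: 0→m6, 1→m7; m5: 0→m1, 1→m8; m6: 0→m3, 1→m9; m7: 0→m3, 1→m9; m8: 0→m1, 1→m8; m9: 0→m3, 1→m10; m10: 0→m3, 1→m3.
Exploring the product automaton M × N from the start pair (m0, A), following both machines on each input symbol, reaches 26 state pairs: (m0, A), (m1, C), (m2, B), (m3, G), (m4, E), (m1, E), (m5, C), (m3, B), (m3, E), (m6, C), (m7, G), (m3, C), (m4, G), (m1, G), (m8, E), (m9, E), (m6, B), (m7, E), (m8, G), (m10, G), (m9, C), (m9, G), (m1, B), (m10, E), (m4, C), (m6, G).
M accepts in {m7, m8, m10} and N accepts in {B, C}; no reachable pair has both components accepting, so no string drives both machines to acceptance simultaneously and L(M) ∩ L(N) = ∅.
So no string is accepted by both, and the intersection is empty.

Yes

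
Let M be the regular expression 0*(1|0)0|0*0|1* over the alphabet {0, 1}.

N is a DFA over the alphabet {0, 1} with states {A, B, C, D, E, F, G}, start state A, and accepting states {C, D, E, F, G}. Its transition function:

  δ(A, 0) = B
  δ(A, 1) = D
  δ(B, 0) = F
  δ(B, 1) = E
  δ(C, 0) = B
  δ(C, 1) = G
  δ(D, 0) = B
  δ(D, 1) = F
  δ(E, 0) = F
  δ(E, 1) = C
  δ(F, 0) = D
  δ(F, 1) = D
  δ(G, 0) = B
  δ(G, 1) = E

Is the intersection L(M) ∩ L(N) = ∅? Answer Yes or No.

The string 1 is accepted by both M and N.
Hence L(M) ∩ L(N) ≠ ∅.

No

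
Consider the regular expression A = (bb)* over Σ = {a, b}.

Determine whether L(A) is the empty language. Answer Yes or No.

The empty string ε matches the expression, so it belongs to L(A).
Since L(A) contains at least one string, it is not empty.

No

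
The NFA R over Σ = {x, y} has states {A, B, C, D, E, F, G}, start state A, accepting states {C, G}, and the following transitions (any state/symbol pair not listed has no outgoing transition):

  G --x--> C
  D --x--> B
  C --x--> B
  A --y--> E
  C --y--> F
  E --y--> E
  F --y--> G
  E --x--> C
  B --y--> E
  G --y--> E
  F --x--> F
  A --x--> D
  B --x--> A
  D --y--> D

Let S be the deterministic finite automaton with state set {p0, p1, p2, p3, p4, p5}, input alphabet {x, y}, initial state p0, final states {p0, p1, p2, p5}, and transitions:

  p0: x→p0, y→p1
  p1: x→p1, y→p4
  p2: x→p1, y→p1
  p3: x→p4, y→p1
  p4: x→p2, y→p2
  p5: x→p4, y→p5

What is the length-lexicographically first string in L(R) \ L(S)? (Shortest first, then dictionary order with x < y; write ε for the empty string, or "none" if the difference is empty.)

yyxyy

The string yyxyy is accepted by R but not by S.
No shorter string lies in the difference, and yyxyy is the lexicographically first length-5 string in L(R) \ L(S).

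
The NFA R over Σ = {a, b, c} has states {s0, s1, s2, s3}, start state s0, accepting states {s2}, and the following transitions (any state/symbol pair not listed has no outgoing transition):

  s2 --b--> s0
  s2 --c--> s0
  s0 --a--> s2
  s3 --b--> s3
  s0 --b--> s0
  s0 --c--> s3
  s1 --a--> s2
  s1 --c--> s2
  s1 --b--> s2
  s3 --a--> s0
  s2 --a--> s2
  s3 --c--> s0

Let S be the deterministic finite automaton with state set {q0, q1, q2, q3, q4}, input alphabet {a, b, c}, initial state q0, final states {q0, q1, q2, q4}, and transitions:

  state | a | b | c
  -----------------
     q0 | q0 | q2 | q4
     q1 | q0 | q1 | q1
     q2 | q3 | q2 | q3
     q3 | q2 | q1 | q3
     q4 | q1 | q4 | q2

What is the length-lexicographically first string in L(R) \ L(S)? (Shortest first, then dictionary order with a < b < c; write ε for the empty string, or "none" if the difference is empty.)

ba

The string ba is accepted by R but not by S.
No shorter string lies in the difference, and ba is the lexicographically first length-2 string in L(R) \ L(S).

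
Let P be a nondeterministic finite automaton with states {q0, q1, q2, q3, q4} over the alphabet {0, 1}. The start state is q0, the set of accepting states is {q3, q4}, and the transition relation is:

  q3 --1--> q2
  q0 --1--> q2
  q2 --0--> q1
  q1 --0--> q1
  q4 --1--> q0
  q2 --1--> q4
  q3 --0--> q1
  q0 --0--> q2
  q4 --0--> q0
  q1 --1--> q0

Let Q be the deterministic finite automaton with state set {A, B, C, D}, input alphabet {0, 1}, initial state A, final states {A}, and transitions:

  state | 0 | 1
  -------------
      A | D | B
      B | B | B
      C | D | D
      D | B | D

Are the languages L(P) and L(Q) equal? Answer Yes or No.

The string 01 is accepted by P but rejected by Q.
So L(P) ≠ L(Q).

No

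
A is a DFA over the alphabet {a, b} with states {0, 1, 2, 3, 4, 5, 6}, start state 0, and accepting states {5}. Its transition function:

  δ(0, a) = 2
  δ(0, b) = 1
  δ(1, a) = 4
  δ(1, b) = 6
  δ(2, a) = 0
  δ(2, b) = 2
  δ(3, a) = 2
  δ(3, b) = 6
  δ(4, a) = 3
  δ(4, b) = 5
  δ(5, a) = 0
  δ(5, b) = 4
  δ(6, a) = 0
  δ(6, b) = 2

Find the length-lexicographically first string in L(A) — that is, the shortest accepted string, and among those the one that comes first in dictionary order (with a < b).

A breadth-first search from 0 reaches an accepting state first via the path 0 → 1 → 4 → 5 on input bab.
No string of length < 3 is accepted (BFS exhausts all shorter strings without reaching an accepting state), and bab is the lexicographically least accepting string of length 3.

bab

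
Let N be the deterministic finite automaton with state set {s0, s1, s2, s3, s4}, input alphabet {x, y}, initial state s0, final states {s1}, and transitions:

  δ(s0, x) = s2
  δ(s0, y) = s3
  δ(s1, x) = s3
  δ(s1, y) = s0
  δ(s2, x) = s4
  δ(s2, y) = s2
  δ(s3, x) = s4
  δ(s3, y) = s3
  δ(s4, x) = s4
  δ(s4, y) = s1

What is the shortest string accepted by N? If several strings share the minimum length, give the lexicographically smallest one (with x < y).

xxy

A breadth-first search from s0 reaches an accepting state first via the path s0 → s2 → s4 → s1 on input xxy.
No string of length < 3 is accepted (BFS exhausts all shorter strings without reaching an accepting state), and xxy is the lexicographically least accepting string of length 3.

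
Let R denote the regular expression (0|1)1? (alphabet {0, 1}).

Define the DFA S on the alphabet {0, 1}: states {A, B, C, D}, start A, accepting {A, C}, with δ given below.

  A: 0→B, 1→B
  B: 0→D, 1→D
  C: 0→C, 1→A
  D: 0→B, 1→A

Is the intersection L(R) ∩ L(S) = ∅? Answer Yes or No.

Converting the expression R to a DFA (subset construction, then merging equivalent states) gives the minimal DFA with states {r0, r1, r2, r3}, start state r0, accepting states {r1, r3} and transitions r0: 0→r1, 1→r1; r1: 0→r2, 1→r3; r2: 0→r2, 1→r2; r3: 0→r2, 1→r2.
Exploring the product automaton R × S from the start pair (r0, A), following both machines on each input symbol, reaches 6 state pairs: (r0, A), (r1, B), (r2, D), (r3, D), (r2, B), (r2, A).
R accepts in {r1, r3} and S accepts in {A, C}; no reachable pair has both components accepting, so no string drives both machines to acceptance simultaneously and L(R) ∩ L(S) = ∅.
So no string is accepted by both, and the intersection is empty.

Yes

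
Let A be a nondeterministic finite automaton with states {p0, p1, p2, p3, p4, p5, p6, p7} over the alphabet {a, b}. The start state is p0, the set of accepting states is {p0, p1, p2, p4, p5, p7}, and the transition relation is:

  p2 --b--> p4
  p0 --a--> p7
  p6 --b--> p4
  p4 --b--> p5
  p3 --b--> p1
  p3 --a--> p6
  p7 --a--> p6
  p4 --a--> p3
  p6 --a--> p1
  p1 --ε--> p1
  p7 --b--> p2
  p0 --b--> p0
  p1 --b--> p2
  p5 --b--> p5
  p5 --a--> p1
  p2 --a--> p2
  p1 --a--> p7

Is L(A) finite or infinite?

infinite

State p0 is reachable from the start and can reach an accepting state, and it lies on the cycle p0 → p0.
Traversing that cycle any number of times yields accepted strings of unbounded length, so the language is infinite.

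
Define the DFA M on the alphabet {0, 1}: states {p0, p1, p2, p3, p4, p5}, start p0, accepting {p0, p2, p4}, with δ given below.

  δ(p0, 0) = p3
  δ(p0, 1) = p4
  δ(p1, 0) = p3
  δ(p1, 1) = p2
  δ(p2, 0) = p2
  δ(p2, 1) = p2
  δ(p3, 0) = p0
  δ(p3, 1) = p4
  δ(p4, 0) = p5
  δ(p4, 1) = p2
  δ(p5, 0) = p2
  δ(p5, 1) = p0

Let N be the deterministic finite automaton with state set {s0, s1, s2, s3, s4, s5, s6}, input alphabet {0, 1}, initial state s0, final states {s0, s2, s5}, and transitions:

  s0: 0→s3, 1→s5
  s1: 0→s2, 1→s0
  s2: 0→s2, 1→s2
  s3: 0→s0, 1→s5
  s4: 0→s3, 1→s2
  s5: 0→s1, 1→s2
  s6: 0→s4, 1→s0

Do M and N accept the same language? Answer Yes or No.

Exploring the product automaton M × N from the start pair (p0, s0), following both machines on each input symbol, reaches 5 state pairs: (p0, s0), (p3, s3), (p4, s5), (p5, s1), (p2, s2).
M accepts in {p0, p2, p4} and N accepts in {s0, s2, s5}. In every reachable pair the two components are either both accepting — (p0, s0), (p4, s5), (p2, s2) — or both non-accepting, so no string is accepted by exactly one of the machines: L(M) \ L(N) and L(N) \ L(M) are both empty.
Hence every string is accepted by M iff it is accepted by N, and the two languages coincide.

Yes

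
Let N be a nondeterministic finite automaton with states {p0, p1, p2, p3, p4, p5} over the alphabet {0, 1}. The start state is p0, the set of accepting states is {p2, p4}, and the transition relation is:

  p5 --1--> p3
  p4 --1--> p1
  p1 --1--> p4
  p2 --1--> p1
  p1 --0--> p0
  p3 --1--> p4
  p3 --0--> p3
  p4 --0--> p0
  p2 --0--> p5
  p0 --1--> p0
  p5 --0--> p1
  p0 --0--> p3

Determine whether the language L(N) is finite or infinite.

State p0 is reachable from the start and can reach an accepting state, and it lies on the cycle p0 → p0.
Traversing that cycle any number of times yields accepted strings of unbounded length, so the language is infinite.

infinite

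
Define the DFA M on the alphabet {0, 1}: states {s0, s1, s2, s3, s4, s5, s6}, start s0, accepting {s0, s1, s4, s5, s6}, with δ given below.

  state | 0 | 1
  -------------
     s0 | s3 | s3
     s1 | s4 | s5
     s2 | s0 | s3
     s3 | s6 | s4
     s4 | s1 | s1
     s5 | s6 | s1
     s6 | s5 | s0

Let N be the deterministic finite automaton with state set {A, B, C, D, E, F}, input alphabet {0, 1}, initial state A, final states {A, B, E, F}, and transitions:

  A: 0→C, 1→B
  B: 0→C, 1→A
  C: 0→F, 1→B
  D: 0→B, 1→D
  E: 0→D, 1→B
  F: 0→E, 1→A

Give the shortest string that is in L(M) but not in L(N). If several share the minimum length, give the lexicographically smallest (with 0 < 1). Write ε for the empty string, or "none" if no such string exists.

10

The string 10 is accepted by M but not by N.
No shorter string lies in the difference, and 10 is the lexicographically first length-2 string in L(M) \ L(N).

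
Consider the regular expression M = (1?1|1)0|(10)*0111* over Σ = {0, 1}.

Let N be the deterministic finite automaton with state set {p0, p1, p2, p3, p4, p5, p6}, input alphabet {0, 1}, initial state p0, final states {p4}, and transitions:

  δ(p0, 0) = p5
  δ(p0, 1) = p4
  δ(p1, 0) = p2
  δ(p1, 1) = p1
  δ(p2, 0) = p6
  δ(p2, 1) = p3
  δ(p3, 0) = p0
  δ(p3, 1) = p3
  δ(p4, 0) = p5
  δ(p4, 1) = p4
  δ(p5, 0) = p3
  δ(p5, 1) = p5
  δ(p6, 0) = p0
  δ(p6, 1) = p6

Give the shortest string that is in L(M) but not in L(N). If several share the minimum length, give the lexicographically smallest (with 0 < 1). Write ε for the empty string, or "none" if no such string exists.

10

The string 10 is accepted by M but not by N.
No shorter string lies in the difference, and 10 is the lexicographically first length-2 string in L(M) \ L(N).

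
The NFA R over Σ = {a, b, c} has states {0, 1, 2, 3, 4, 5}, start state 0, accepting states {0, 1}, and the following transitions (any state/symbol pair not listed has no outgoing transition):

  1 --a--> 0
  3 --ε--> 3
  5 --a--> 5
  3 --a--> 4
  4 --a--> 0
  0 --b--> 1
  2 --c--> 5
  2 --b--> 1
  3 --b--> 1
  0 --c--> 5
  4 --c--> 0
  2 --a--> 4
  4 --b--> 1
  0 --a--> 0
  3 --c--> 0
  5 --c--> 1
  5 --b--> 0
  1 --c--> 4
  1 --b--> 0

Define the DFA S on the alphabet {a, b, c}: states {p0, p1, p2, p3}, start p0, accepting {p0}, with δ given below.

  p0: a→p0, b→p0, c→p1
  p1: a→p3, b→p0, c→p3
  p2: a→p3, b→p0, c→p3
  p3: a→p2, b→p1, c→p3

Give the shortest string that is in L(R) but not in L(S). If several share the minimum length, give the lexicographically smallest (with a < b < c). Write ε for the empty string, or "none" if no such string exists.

The string cc is accepted by R but not by S.
No shorter string lies in the difference, and cc is the lexicographically first length-2 string in L(R) \ L(S).

cc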